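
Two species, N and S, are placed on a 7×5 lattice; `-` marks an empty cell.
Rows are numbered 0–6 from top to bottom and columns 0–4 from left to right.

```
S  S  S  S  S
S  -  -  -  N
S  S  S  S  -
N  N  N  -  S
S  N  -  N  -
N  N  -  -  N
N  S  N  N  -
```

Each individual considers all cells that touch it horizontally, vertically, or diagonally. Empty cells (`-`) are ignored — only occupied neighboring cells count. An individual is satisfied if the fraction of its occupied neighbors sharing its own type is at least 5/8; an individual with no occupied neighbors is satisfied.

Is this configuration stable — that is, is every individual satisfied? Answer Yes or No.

No

(0,0)S 2/2 ok
(0,1)S 3/3 ok
(0,2)S 2/2 ok
(0,3)S 2/3 ok
(0,4)S 1/2 unhappy
(1,0)S 4/4 ok
(1,4)N 0/3 unhappy
(2,0)S 2/4 unhappy
(2,1)S 3/6 unhappy
(2,2)S 2/4 unhappy
(2,3)S 2/4 unhappy
(3,0)N 2/5 unhappy
(3,1)N 3/7 unhappy
(3,2)N 3/6 unhappy
(3,4)S 1/2 unhappy
(4,0)S 0/5 unhappy
(4,1)N 5/6 ok
(4,3)N 2/3 ok
(5,0)N 3/5 unhappy
(5,1)N 4/6 ok
(5,4)N 2/2 ok
(6,0)N 2/3 ok
(6,1)S 0/4 unhappy
(6,2)N 2/3 ok
(6,3)N 2/2 ok
For instance (0,4) has only 1/2 same-type neighbors, below 5/8.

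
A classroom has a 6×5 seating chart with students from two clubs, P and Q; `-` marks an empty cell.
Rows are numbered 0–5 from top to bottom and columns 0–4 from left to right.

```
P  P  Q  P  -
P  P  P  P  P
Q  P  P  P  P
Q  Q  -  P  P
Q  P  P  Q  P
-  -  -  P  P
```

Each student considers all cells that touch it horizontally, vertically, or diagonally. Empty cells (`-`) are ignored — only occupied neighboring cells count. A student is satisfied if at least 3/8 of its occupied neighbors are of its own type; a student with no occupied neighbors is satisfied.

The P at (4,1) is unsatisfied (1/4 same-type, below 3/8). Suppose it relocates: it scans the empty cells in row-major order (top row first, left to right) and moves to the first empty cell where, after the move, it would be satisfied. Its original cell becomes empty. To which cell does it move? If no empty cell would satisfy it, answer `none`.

(0,4)

Vacating (4,1). Empty cells in order:
  (0,4): 3/3 same-type → satisfied — stop here.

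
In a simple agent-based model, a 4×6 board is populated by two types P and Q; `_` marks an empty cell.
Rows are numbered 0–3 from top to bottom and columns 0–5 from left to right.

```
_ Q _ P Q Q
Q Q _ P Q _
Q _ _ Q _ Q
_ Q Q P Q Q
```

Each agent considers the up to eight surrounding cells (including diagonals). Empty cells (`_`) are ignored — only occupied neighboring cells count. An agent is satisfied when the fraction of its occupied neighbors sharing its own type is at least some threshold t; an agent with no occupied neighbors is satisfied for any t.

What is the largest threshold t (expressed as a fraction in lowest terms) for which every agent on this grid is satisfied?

0/1

(0,1)Q 2/2
(0,3)P 1/3
(0,4)Q 2/4
(0,5)Q 2/2
(1,0)Q 3/3
(1,1)Q 3/3
(1,3)P 1/4
(1,4)Q 4/6
(2,0)Q 3/3
(2,3)Q 3/5
(2,5)Q 3/3
(3,1)Q 2/2
(3,2)Q 2/3
(3,3)P 0/3
(3,4)Q 3/4
(3,5)Q 2/2
The smallest same-type fraction is 0/3 at (3,3), which reduces to 0/1. Any threshold above that leaves this agent unsatisfied.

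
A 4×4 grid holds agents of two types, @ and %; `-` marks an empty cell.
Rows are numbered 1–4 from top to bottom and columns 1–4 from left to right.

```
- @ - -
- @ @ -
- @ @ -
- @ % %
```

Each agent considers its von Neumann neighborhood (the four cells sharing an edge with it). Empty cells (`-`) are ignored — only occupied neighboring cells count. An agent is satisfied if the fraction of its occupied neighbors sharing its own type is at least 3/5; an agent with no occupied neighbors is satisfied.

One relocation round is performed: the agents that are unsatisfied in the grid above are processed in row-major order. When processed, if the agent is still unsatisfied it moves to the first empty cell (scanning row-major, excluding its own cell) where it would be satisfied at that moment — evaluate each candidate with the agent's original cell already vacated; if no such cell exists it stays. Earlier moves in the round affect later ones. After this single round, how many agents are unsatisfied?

Initially unsatisfied (in order): (4,2), (4,3).
  (4,2) → (1,1).
  (4,3) → (1,4).
Resulting grid:
@ @ - %
- @ @ -
- @ @ -
- - - %
All satisfied now.

0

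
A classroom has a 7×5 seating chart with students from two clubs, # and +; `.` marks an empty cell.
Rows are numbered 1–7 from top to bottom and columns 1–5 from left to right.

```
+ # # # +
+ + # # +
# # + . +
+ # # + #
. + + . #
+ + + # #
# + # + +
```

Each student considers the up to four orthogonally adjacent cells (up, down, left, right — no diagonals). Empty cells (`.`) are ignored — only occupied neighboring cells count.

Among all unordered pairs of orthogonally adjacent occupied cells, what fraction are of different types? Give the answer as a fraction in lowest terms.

Scan each occupied cell's neighbors to the right and below so each pair is counted once.
Row 1: +(1,1)–#(1,2)≠ +(1,1)–+(2,1)= #(1,2)–#(1,3)= #(1,2)–+(2,2)≠ #(1,3)–#(1,4)= #(1,3)–#(2,3)= #(1,4)–+(1,5)≠ #(1,4)–#(2,4)= +(1,5)–+(2,5)=  → 3/9 unlike.
Row 2: +(2,1)–+(2,2)= +(2,1)–#(3,1)≠ +(2,2)–#(2,3)≠ +(2,2)–#(3,2)≠ #(2,3)–#(2,4)= #(2,3)–+(3,3)≠ #(2,4)–+(2,5)≠ +(2,5)–+(3,5)=  → 5/8 unlike.
Row 3: #(3,1)–#(3,2)= #(3,1)–+(4,1)≠ #(3,2)–+(3,3)≠ #(3,2)–#(4,2)= +(3,3)–#(4,3)≠ +(3,5)–#(4,5)≠  → 4/6 unlike.
Row 4: +(4,1)–#(4,2)≠ #(4,2)–#(4,3)= #(4,2)–+(5,2)≠ #(4,3)–+(4,4)≠ #(4,3)–+(5,3)≠ +(4,4)–#(4,5)≠ #(4,5)–#(5,5)=  → 5/7 unlike.
Row 5: +(5,2)–+(5,3)= +(5,2)–+(6,2)= +(5,3)–+(6,3)= #(5,5)–#(6,5)=  → 0/4 unlike.
Row 6: +(6,1)–+(6,2)= +(6,1)–#(7,1)≠ +(6,2)–+(6,3)= +(6,2)–+(7,2)= +(6,3)–#(6,4)≠ +(6,3)–#(7,3)≠ #(6,4)–#(6,5)= #(6,4)–+(7,4)≠ #(6,5)–+(7,5)≠  → 5/9 unlike.
Row 7: #(7,1)–+(7,2)≠ +(7,2)–#(7,3)≠ #(7,3)–+(7,4)≠ +(7,4)–+(7,5)=  → 3/4 unlike.
Total adjacent occupied pairs: 47; unlike-type pairs: 25.
25/47 is already in lowest terms.

25/47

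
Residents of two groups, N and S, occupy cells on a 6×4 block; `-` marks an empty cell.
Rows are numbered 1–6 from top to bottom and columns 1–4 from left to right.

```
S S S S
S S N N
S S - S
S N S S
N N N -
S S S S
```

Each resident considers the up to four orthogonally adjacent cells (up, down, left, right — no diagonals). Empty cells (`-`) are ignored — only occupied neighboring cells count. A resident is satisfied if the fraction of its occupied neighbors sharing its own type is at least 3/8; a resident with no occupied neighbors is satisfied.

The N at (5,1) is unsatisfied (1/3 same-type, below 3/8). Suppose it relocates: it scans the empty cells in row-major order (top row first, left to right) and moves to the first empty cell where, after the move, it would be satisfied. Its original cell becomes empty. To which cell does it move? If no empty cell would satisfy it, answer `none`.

none

Vacating (5,1). Empty cells in order:
  (3,3): 1/4 same-type → still unsatisfied.
  (5,4): 1/3 same-type → still unsatisfied.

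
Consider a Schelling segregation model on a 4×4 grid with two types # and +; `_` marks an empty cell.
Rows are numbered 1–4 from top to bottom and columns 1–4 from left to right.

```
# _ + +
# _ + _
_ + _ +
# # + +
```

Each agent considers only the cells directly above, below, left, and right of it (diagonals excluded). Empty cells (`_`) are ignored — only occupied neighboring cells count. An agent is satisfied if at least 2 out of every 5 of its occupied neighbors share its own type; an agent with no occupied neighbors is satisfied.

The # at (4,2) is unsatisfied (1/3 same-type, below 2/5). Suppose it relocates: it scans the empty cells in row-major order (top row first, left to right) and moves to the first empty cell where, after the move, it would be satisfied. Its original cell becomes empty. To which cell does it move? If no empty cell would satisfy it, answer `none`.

Vacating (4,2). Empty cells in order:
  (1,2): 1/2 same-type → satisfied — stop here.

(1,2)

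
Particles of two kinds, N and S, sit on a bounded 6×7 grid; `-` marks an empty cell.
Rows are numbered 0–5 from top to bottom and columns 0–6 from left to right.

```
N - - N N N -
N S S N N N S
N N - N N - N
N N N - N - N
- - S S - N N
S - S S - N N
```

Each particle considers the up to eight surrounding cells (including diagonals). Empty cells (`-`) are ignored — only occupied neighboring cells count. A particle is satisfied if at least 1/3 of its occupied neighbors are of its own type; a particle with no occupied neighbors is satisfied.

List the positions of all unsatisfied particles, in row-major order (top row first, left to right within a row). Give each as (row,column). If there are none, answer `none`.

Row 0: (0,0)N 1/2 ✓ · (0,3)N 3/4 ✓ · (0,4)N 5/5 ✓ · (0,5)N 3/4 ✓
Row 1: (1,0)N 3/4 ✓ · (1,1)S 1/5 ✗ · (1,2)S 1/5 ✗ · (1,3)N 5/6 ✓ · (1,4)N 7/7 ✓ · (1,5)N 5/6 ✓ · (1,6)S 0/3 ✗
Row 2: (2,0)N 4/5 ✓ · (2,1)N 5/7 ✓ · (2,3)N 5/6 ✓ · (2,4)N 5/5 ✓ · (2,6)N 2/3 ✓
Row 3: (3,0)N 3/3 ✓ · (3,1)N 4/5 ✓ · (3,2)N 3/5 ✓ · (3,4)N 3/4 ✓ · (3,6)N 3/3 ✓
Row 4: (4,2)S 3/5 ✓ · (4,3)S 3/5 ✓ · (4,5)N 5/5 ✓ · (4,6)N 4/4 ✓
Row 5: (5,0)S 0/0 ✓ · (5,2)S 3/3 ✓ · (5,3)S 3/3 ✓ · (5,5)N 3/3 ✓ · (5,6)N 3/3 ✓

(1,1), (1,2), (1,6)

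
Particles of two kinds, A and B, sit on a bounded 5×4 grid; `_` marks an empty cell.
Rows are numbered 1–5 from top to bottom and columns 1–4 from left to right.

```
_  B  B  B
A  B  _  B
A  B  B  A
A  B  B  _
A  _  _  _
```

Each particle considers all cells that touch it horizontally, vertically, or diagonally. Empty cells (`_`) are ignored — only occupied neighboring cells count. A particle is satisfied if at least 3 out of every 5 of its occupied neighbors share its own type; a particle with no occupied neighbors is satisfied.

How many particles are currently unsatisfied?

7

(1,2)B 2/3 ok
(1,3)B 4/4 ok
(1,4)B 2/2 ok
(2,1)A 1/4 unhappy
(2,2)B 4/6 ok
(2,4)B 3/4 ok
(3,1)A 2/5 unhappy
(3,2)B 4/7 unhappy
(3,3)B 5/6 ok
(3,4)A 0/3 unhappy
(4,1)A 2/4 unhappy
(4,2)B 3/6 unhappy
(4,3)B 3/4 ok
(5,1)A 1/2 unhappy
Unsatisfied: (2,1), (3,1), (3,2), (3,4), (4,1), (4,2), (5,1) — 7 in total.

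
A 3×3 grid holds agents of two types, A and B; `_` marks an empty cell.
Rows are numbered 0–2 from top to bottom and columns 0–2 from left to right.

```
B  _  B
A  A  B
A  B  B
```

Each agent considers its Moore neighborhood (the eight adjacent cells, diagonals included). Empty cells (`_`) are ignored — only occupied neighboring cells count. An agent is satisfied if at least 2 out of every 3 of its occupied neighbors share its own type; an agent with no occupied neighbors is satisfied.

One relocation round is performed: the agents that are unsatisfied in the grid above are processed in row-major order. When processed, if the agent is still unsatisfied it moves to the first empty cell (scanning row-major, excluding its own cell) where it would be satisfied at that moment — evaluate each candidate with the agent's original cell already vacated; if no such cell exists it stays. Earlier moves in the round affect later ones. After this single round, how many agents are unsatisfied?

Initially unsatisfied (in order): (0,0), (0,2), (1,0), (1,1), (2,1).
  (0,0): no empty cell satisfies it; stays.
  (0,2): no empty cell satisfies it; stays.
  (1,0): no empty cell satisfies it; stays.
  (1,1): no empty cell satisfies it; stays.
  (2,1): no empty cell satisfies it; stays.
Resulting grid:
B _ B
A A B
A B B
Unsatisfied now: (0,0), (0,2), (1,0), (1,1), (2,1).

5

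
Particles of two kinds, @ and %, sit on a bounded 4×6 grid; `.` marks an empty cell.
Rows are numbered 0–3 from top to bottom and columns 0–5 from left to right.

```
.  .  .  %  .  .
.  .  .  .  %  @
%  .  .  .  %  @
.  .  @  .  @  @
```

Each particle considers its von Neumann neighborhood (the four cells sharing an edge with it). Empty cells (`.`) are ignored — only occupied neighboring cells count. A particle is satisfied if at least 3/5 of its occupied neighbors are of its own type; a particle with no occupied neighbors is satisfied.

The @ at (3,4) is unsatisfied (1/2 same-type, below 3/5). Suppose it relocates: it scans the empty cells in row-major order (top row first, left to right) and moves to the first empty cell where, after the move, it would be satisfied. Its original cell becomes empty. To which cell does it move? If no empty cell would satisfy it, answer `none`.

(0,0)

Vacating (3,4). Empty cells in order:
  (0,0): 0/0 same-type → satisfied — stop here.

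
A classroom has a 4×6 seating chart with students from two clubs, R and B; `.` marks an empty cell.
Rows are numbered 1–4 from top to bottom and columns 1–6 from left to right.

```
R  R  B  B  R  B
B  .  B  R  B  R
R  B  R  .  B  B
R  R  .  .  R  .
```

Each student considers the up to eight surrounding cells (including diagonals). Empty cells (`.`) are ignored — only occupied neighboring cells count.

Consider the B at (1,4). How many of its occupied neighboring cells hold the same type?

3

Occupied neighbors of (1,4): (1,3)=B, (1,5)=R, (2,3)=B, (2,4)=R, (2,5)=B.
Same type (B): 3 of 5.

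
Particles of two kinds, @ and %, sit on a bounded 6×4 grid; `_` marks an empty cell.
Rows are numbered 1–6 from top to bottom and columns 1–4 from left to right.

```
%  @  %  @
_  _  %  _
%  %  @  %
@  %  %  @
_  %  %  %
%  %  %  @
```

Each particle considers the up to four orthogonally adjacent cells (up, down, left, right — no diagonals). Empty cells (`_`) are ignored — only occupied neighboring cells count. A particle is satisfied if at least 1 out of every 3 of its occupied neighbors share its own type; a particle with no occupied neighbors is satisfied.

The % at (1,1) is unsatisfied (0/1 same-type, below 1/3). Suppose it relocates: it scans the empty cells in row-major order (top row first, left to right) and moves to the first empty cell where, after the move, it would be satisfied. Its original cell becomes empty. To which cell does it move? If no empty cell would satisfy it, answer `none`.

Vacating (1,1). Empty cells in order:
  (2,1): 1/1 same-type → satisfied — stop here.

(2,1)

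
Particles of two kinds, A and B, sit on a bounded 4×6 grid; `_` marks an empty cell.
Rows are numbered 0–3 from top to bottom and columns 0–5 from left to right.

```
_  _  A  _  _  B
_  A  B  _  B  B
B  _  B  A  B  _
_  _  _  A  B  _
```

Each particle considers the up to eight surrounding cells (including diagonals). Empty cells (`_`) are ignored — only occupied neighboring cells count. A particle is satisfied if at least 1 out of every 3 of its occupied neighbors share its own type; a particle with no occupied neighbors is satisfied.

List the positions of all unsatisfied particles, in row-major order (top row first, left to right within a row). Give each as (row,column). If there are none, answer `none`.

Row 0: (0,2)A 1/2 satisfied · (0,5)B 2/2 satisfied
Row 1: (1,1)A 1/4 not · (1,2)B 1/4 not · (1,4)B 3/4 satisfied · (1,5)B 3/3 satisfied
Row 2: (2,0)B 0/1 not · (2,2)B 1/4 not · (2,3)A 1/6 not · (2,4)B 3/5 satisfied
Row 3: (3,3)A 1/4 not · (3,4)B 1/3 satisfied

(1,1), (1,2), (2,0), (2,2), (2,3), (3,3)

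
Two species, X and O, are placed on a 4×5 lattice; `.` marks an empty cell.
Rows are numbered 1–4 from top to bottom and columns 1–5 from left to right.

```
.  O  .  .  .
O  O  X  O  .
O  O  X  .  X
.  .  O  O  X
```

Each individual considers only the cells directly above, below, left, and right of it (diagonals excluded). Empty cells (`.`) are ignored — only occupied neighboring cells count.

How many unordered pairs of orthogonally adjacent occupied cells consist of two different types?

5

Scan each occupied cell's neighbors to the right and below so each pair is counted once.
Row 1: O(1,2)–O(2,2)=  → 0/1 unlike.
Row 2: O(2,1)–O(2,2)= O(2,1)–O(3,1)= O(2,2)–X(2,3)≠ O(2,2)–O(3,2)= X(2,3)–O(2,4)≠ X(2,3)–X(3,3)=  → 2/6 unlike.
Row 3: O(3,1)–O(3,2)= O(3,2)–X(3,3)≠ X(3,3)–O(4,3)≠ X(3,5)–X(4,5)=  → 2/4 unlike.
Row 4: O(4,3)–O(4,4)= O(4,4)–X(4,5)≠  → 1/2 unlike.
Total adjacent occupied pairs: 13; unlike-type pairs: 5.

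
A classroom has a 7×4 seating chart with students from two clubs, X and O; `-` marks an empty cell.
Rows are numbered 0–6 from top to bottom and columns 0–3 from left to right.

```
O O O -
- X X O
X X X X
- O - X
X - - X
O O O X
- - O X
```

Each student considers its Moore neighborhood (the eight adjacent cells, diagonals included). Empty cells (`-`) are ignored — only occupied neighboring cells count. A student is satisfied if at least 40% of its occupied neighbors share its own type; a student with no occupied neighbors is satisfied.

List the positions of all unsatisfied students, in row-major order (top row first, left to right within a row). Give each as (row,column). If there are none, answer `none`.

(1,3), (3,1), (4,0), (6,3)

Row 0: (0,0)O 1/2 ✓ · (0,1)O 2/4 ✓ · (0,2)O 2/4 ✓
Row 1: (1,1)X 4/7 ✓ · (1,2)X 4/7 ✓ · (1,3)O 1/4 ✗
Row 2: (2,0)X 2/3 ✓ · (2,1)X 4/5 ✓ · (2,2)X 5/7 ✓ · (2,3)X 3/4 ✓
Row 3: (3,1)O 0/4 ✗ · (3,3)X 3/3 ✓
Row 4: (4,0)X 0/3 ✗ · (4,3)X 2/3 ✓
Row 5: (5,0)O 1/2 ✓ · (5,1)O 3/4 ✓ · (5,2)O 2/5 ✓ · (5,3)X 2/4 ✓
Row 6: (6,2)O 2/4 ✓ · (6,3)X 1/3 ✗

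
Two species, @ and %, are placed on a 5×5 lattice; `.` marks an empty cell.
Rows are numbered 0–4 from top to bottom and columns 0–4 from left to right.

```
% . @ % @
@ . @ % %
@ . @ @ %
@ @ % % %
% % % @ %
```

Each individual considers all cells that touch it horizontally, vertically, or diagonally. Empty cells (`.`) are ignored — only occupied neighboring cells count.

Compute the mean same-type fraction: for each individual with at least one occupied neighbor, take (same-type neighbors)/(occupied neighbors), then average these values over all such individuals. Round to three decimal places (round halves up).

Row 0: (0,0)% 0/1 · (0,2)@ 1/3 · (0,3)% 2/5 · (0,4)@ 0/3
Row 1: (1,0)@ 1/2 · (1,2)@ 3/5 · (1,3)% 3/8 · (1,4)% 3/5
Row 2: (2,0)@ 3/3 · (2,2)@ 3/6 · (2,3)@ 2/8 · (2,4)% 4/5
Row 3: (3,0)@ 2/4 · (3,1)@ 3/7 · (3,2)% 3/7 · (3,3)% 5/8 · (3,4)% 3/5
Row 4: (4,0)% 1/3 · (4,1)% 3/5 · (4,2)% 3/5 · (4,3)@ 0/5 · (4,4)% 2/3
Sum over 22 individuals: 0/1 + 1/3 + 2/5 + 0/3 + 1/2 + 3/5 + 3/8 + 3/5 + 3/3 + 3/6 + 2/8 + 4/5 + 2/4 + 3/7 + 3/7 + 5/8 + 3/5 + 1/3 + 3/5 + 3/5 + 0/5 + 2/3 = 4259/420; mean = 4259/420 ÷ 22 = 4259/9240 = 0.460930… → 0.461.

0.461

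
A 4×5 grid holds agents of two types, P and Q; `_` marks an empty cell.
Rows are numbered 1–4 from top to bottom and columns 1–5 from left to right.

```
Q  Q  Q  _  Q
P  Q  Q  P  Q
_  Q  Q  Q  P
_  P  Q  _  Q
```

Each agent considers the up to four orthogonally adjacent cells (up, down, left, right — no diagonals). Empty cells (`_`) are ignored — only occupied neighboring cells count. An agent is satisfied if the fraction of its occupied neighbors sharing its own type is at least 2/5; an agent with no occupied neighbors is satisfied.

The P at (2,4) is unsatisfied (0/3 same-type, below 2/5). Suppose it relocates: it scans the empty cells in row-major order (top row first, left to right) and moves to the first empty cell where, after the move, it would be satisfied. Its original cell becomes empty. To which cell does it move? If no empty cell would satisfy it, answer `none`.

Vacating (2,4). Empty cells in order:
  (1,4): 0/2 same-type → still unsatisfied.
  (3,1): 1/2 same-type → satisfied — stop here.

(3,1)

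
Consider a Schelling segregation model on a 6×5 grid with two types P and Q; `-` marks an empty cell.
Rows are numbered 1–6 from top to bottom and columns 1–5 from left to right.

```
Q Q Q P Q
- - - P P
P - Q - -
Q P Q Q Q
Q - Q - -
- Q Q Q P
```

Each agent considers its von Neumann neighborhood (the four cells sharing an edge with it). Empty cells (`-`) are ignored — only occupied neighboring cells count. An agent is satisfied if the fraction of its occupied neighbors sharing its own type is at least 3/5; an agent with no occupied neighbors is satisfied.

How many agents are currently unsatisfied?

Row 1: (1,1)Q 1/1 ok · (1,2)Q 2/2 ok · (1,3)Q 1/2 unhappy · (1,4)P 1/3 unhappy · (1,5)Q 0/2 unhappy
Row 2: (2,4)P 2/2 ok · (2,5)P 1/2 unhappy
Row 3: (3,1)P 0/1 unhappy · (3,3)Q 1/1 ok
Row 4: (4,1)Q 1/3 unhappy · (4,2)P 0/2 unhappy · (4,3)Q 3/4 ok · (4,4)Q 2/2 ok · (4,5)Q 1/1 ok
Row 5: (5,1)Q 1/1 ok · (5,3)Q 2/2 ok
Row 6: (6,2)Q 1/1 ok · (6,3)Q 3/3 ok · (6,4)Q 1/2 unhappy · (6,5)P 0/1 unhappy
Unsatisfied: (1,3), (1,4), (1,5), (2,5), (3,1), (4,1), (4,2), (6,4), (6,5) — 9 in total.

9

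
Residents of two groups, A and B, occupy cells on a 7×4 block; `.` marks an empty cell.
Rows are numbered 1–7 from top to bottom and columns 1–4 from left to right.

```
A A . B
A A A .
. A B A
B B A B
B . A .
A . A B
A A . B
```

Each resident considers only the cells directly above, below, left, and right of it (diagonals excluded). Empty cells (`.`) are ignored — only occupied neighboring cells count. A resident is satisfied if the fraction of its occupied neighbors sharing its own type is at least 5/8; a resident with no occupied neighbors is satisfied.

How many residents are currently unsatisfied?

11

(1,1)A 2/2 ✓
(1,2)A 2/2 ✓
(1,4)B 0/0 ✓
(2,1)A 2/2 ✓
(2,2)A 4/4 ✓
(2,3)A 1/2 ✗
(3,2)A 1/3 ✗
(3,3)B 0/4 ✗
(3,4)A 0/2 ✗
(4,1)B 2/2 ✓
(4,2)B 1/3 ✗
(4,3)A 1/4 ✗
(4,4)B 0/2 ✗
(5,1)B 1/2 ✗
(5,3)A 2/2 ✓
(6,1)A 1/2 ✗
(6,3)A 1/2 ✗
(6,4)B 1/2 ✗
(7,1)A 2/2 ✓
(7,2)A 1/1 ✓
(7,4)B 1/1 ✓
Unsatisfied: (2,3), (3,2), (3,3), (3,4), (4,2), (4,3), (4,4), (5,1), (6,1), (6,3), (6,4) — 11 in total.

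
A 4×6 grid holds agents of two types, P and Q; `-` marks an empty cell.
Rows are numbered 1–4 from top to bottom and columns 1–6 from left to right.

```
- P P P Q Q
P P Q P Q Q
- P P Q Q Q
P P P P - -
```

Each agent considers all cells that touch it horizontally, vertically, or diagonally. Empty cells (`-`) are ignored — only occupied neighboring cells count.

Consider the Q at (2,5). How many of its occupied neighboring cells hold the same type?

6

Occupied neighbors of (2,5): (1,4)=P, (1,5)=Q, (1,6)=Q, (2,4)=P, (2,6)=Q, (3,4)=Q, (3,5)=Q, (3,6)=Q.
Same type (Q): 6 of 8.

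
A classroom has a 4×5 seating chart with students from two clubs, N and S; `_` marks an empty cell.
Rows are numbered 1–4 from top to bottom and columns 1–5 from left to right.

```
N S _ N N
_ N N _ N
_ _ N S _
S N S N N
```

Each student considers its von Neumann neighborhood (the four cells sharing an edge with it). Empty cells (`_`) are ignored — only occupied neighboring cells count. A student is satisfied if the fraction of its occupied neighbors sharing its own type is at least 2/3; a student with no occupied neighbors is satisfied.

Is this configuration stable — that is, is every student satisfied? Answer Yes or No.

No

(1,1)N 0/1 unhappy
(1,2)S 0/2 unhappy
(1,4)N 1/1 ok
(1,5)N 2/2 ok
(2,2)N 1/2 unhappy
(2,3)N 2/2 ok
(2,5)N 1/1 ok
(3,3)N 1/3 unhappy
(3,4)S 0/2 unhappy
(4,1)S 0/1 unhappy
(4,2)N 0/2 unhappy
(4,3)S 0/3 unhappy
(4,4)N 1/3 unhappy
(4,5)N 1/1 ok
For instance (1,1) has only 0/1 same-type neighbors, below 2/3.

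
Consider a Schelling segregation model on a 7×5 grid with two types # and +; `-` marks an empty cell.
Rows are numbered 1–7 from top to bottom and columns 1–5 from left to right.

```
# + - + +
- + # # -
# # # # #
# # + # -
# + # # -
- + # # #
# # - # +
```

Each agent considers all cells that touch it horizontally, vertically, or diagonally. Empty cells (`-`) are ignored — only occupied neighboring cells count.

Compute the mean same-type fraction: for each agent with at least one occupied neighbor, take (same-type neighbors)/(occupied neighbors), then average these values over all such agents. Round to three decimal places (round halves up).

0.563

(1,1)# 0/2
(1,2)+ 1/3
(1,4)+ 1/3
(1,5)+ 1/2
(2,2)+ 1/6
(2,3)# 4/7
(2,4)# 4/6
(3,1)# 3/4
(3,2)# 5/7
(3,3)# 6/8
(3,4)# 5/6
(3,5)# 3/3
(4,1)# 4/5
(4,2)# 6/8
(4,3)+ 1/8
(4,4)# 5/6
(5,1)# 2/4
(5,2)+ 2/7
(5,3)# 5/8
(5,4)# 5/6
(6,2)+ 1/6
(6,3)# 5/7
(6,4)# 5/6
(6,5)# 3/4
(7,1)# 1/2
(7,2)# 2/3
(7,4)# 3/4
(7,5)+ 0/3
Sum over 28 agents: 0/2 + 1/3 + 1/3 + 1/2 + 1/6 + 4/7 + 4/6 + 3/4 + 5/7 + 6/8 + 5/6 + 3/3 + 4/5 + 6/8 + 1/8 + 5/6 + 2/4 + 2/7 + 5/8 + 5/6 + 1/6 + 5/7 + 5/6 + 3/4 + 1/2 + 2/3 + 3/4 + 0/3 = 1654/105; mean = 1654/105 ÷ 28 = 827/1470 = 0.562585… → 0.563.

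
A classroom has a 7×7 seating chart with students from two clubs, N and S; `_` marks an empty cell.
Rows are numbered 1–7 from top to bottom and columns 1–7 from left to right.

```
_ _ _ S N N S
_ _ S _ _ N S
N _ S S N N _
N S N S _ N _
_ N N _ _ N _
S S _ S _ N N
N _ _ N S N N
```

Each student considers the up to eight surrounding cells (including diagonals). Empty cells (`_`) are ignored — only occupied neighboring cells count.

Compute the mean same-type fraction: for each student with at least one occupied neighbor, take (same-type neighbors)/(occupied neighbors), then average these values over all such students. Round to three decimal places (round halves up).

(1,4)S 1/2
(1,5)N 2/3
(1,6)N 2/4
(1,7)S 1/3
(2,3)S 3/3
(2,6)N 4/6
(2,7)S 1/4
(3,1)N 1/2
(3,3)S 4/5
(3,4)S 3/5
(3,5)N 3/5
(3,6)N 3/4
(4,1)N 2/3
(4,2)S 1/6
(4,3)N 2/6
(4,4)S 2/5
(4,6)N 3/3
(5,2)N 3/6
(5,3)N 2/6
(5,6)N 3/3
(6,1)S 1/3
(6,2)S 1/4
(6,4)S 1/3
(6,6)N 4/5
(6,7)N 4/4
(7,1)N 0/2
(7,4)N 0/2
(7,5)S 1/4
(7,6)N 3/4
(7,7)N 3/3
Sum over 30 students: 1/2 + 2/3 + 2/4 + 1/3 + 3/3 + 4/6 + 1/4 + 1/2 + 4/5 + 3/5 + 3/5 + 3/4 + 2/3 + 1/6 + 2/6 + 2/5 + 3/3 + 3/6 + 2/6 + 3/3 + 1/3 + 1/4 + 1/3 + 4/5 + 4/4 + 0/2 + 0/2 + 1/4 + 3/4 + 3/3 = 977/60; mean = 977/60 ÷ 30 = 977/1800 = 0.542777… → 0.543.

0.543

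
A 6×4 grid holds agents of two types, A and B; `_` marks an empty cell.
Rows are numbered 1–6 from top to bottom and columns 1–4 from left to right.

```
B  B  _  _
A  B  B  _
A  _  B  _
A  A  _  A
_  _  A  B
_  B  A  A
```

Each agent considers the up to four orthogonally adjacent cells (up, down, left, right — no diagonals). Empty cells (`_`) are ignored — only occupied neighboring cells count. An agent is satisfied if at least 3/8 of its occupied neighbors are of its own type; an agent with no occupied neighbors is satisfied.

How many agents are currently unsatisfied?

4

(1,1)B 1/2 satisfied
(1,2)B 2/2 satisfied
(2,1)A 1/3 not
(2,2)B 2/3 satisfied
(2,3)B 2/2 satisfied
(3,1)A 2/2 satisfied
(3,3)B 1/1 satisfied
(4,1)A 2/2 satisfied
(4,2)A 1/1 satisfied
(4,4)A 0/1 not
(5,3)A 1/2 satisfied
(5,4)B 0/3 not
(6,2)B 0/1 not
(6,3)A 2/3 satisfied
(6,4)A 1/2 satisfied
Unsatisfied: (2,1), (4,4), (5,4), (6,2) — 4 in total.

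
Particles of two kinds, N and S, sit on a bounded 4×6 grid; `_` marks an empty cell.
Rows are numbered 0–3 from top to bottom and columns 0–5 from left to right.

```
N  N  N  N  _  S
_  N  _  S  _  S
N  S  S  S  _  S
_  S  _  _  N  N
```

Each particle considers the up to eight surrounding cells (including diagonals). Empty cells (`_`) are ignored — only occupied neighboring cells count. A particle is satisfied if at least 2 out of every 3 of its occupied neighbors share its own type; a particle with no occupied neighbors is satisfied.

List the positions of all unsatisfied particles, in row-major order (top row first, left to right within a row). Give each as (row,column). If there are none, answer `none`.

(0,3), (1,3), (2,0), (2,1), (2,5), (3,4), (3,5)

(0,0)N 2/2 ok
(0,1)N 3/3 ok
(0,2)N 3/4 ok
(0,3)N 1/2 unhappy
(0,5)S 1/1 ok
(1,1)N 4/6 ok
(1,3)S 2/4 unhappy
(1,5)S 2/2 ok
(2,0)N 1/3 unhappy
(2,1)S 2/4 unhappy
(2,2)S 4/5 ok
(2,3)S 2/3 ok
(2,5)S 1/3 unhappy
(3,1)S 2/3 ok
(3,4)N 1/3 unhappy
(3,5)N 1/2 unhappy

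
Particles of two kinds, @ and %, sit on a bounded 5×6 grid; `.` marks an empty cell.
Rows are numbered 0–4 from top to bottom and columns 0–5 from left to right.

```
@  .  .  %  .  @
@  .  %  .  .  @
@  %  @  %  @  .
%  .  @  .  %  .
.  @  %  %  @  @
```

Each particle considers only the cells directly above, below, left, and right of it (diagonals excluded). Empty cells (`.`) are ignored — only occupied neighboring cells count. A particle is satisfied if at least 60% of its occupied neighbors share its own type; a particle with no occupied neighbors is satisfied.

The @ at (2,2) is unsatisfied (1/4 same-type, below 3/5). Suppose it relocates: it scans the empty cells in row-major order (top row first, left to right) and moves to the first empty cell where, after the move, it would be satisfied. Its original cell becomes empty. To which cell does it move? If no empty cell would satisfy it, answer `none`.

(0,1)

Vacating (2,2). Empty cells in order:
  (0,1): 1/1 same-type → satisfied — stop here.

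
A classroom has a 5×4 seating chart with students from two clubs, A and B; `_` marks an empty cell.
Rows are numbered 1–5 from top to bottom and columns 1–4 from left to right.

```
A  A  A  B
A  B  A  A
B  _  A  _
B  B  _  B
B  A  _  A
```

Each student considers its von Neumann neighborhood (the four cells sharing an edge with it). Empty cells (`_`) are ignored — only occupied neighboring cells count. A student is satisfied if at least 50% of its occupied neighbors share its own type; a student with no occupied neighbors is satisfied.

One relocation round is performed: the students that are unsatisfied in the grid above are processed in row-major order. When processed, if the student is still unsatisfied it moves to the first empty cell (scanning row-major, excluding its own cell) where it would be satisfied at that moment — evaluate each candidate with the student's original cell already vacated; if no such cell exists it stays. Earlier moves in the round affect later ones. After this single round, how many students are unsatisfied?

0

Initially unsatisfied (in order): (1,4), (2,1), (2,2), (4,4), (5,2), (5,4).
  (1,4) → (3,2).
  (2,1) → (1,4).
  (2,2) → (2,1).
  (4,4) → (2,2).
  (5,2) → (3,4).
  (5,4): now satisfied by earlier moves; stays.
Resulting grid:
A A A A
B B A A
B B A A
B B _ _
B _ _ A
All satisfied now.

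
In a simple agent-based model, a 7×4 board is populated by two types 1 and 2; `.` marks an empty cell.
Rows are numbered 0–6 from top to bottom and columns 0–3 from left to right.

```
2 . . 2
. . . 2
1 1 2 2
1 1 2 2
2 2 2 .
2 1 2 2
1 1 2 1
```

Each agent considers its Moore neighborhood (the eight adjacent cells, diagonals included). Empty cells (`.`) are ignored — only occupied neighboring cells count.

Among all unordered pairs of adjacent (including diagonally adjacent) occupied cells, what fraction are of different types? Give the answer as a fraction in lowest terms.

22/53

Scan each occupied cell's neighbors to the right and below (and the two forward diagonals) so each pair is counted once.
From row 0: 0 unlike of 1 pairs (running 0/1).
From row 1: 0 unlike of 2 pairs (running 0/3).
From row 2: 3 unlike of 13 pairs (running 3/16).
From row 3: 6 unlike of 11 pairs (running 9/27).
From row 4: 3 unlike of 10 pairs (running 12/37).
From row 5: 8 unlike of 13 pairs (running 20/50).
From row 6: 2 unlike of 3 pairs (running 22/53).
Total adjacent occupied pairs: 53; unlike-type pairs: 22.
22/53 is already in lowest terms.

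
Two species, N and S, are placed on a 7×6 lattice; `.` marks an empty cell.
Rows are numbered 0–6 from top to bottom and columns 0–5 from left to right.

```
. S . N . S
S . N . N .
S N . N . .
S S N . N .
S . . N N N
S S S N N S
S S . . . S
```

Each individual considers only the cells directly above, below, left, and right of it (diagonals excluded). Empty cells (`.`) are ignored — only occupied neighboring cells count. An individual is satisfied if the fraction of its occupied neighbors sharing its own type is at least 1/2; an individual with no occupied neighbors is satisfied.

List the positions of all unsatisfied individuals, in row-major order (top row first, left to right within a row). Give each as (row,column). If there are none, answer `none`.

(2,1), (3,1), (3,2), (5,5)

Row 0: (0,1)S 0/0 satisfied · (0,3)N 0/0 satisfied · (0,5)S 0/0 satisfied
Row 1: (1,0)S 1/1 satisfied · (1,2)N 0/0 satisfied · (1,4)N 0/0 satisfied
Row 2: (2,0)S 2/3 satisfied · (2,1)N 0/2 not · (2,3)N 0/0 satisfied
Row 3: (3,0)S 3/3 satisfied · (3,1)S 1/3 not · (3,2)N 0/1 not · (3,4)N 1/1 satisfied
Row 4: (4,0)S 2/2 satisfied · (4,3)N 2/2 satisfied · (4,4)N 4/4 satisfied · (4,5)N 1/2 satisfied
Row 5: (5,0)S 3/3 satisfied · (5,1)S 3/3 satisfied · (5,2)S 1/2 satisfied · (5,3)N 2/3 satisfied · (5,4)N 2/3 satisfied · (5,5)S 1/3 not
Row 6: (6,0)S 2/2 satisfied · (6,1)S 2/2 satisfied · (6,5)S 1/1 satisfied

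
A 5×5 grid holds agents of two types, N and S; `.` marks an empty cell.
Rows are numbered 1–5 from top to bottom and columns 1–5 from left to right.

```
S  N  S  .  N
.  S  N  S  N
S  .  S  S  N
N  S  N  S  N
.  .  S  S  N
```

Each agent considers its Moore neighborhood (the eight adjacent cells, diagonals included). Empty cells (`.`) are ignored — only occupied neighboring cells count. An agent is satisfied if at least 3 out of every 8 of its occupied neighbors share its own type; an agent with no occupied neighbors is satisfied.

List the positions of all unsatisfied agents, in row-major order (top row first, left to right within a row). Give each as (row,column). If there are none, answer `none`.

Row 1: (1,1)S 1/2 ✓ · (1,2)N 1/4 ✗ · (1,3)S 2/4 ✓ · (1,5)N 1/2 ✓
Row 2: (2,2)S 4/6 ✓ · (2,3)N 1/6 ✗ · (2,4)S 3/7 ✓ · (2,5)N 2/4 ✓
Row 3: (3,1)S 2/3 ✓ · (3,3)S 5/7 ✓ · (3,4)S 3/8 ✓ · (3,5)N 2/5 ✓
Row 4: (4,1)N 0/2 ✗ · (4,2)S 3/5 ✓ · (4,3)N 0/6 ✗ · (4,4)S 4/8 ✓ · (4,5)N 2/5 ✓
Row 5: (5,3)S 3/4 ✓ · (5,4)S 2/5 ✓ · (5,5)N 1/3 ✗

(1,2), (2,3), (4,1), (4,3), (5,5)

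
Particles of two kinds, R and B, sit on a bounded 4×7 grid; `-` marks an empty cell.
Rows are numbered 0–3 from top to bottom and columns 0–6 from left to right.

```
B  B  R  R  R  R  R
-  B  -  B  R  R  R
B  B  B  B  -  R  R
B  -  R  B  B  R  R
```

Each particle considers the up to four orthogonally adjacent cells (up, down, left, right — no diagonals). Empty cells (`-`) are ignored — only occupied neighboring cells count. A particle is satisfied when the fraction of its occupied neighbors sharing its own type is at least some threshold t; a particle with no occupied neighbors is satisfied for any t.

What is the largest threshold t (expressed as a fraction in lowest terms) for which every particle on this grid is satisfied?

(0,0)B 1/1
(0,1)B 2/3
(0,2)R 1/2
(0,3)R 2/3
(0,4)R 3/3
(0,5)R 3/3
(0,6)R 2/2
(1,1)B 2/2
(1,3)B 1/3
(1,4)R 2/3
(1,5)R 4/4
(1,6)R 3/3
(2,0)B 2/2
(2,1)B 3/3
(2,2)B 2/3
(2,3)B 3/3
(2,5)R 3/3
(2,6)R 3/3
(3,0)B 1/1
(3,2)R 0/2
(3,3)B 2/3
(3,4)B 1/2
(3,5)R 2/3
(3,6)R 2/2
The smallest same-type fraction is 0/2 at (3,2), which reduces to 0/1. Any threshold above that leaves this particle unsatisfied.

0/1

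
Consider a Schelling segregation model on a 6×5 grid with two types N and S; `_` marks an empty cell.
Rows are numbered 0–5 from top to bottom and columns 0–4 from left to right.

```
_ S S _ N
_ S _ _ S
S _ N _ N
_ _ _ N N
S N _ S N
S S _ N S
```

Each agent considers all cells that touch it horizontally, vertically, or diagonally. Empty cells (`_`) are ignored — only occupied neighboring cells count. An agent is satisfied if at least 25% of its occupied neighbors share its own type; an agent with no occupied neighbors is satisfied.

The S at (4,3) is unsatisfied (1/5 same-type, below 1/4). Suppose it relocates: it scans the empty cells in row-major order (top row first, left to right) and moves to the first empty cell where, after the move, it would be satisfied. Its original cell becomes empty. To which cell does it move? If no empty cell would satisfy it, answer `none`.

(0,0)

Vacating (4,3). Empty cells in order:
  (0,0): 2/2 same-type → satisfied — stop here.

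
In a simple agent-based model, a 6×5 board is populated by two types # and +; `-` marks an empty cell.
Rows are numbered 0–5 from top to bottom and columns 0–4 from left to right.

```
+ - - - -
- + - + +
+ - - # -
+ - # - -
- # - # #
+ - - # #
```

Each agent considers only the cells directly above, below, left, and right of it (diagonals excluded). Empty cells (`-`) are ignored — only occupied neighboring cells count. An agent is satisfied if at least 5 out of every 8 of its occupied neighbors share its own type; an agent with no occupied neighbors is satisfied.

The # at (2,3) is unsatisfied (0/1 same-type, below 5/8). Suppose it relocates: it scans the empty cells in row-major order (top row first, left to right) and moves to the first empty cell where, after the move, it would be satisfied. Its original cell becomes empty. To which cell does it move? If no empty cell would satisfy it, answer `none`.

(0,2)

Vacating (2,3). Empty cells in order:
  (0,1): 0/2 same-type → still unsatisfied.
  (0,2): 0/0 same-type → satisfied — stop here.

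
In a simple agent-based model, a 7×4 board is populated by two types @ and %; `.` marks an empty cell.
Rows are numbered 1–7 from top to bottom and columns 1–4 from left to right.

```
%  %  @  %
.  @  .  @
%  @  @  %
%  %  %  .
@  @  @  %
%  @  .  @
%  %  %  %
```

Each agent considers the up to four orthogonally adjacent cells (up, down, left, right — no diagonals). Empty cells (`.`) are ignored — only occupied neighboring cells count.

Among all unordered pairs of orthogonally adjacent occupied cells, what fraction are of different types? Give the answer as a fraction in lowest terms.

Scan each occupied cell's neighbors to the right and below so each pair is counted once.
From row 1: 4 unlike of 5 pairs (running 4/5).
From row 2: 1 unlike of 2 pairs (running 5/7).
From row 3: 4 unlike of 6 pairs (running 9/13).
From row 4: 3 unlike of 5 pairs (running 12/18).
From row 5: 3 unlike of 6 pairs (running 15/24).
From row 6: 3 unlike of 4 pairs (running 18/28).
From row 7: 0 unlike of 3 pairs (running 18/31).
Total adjacent occupied pairs: 31; unlike-type pairs: 18.
18/31 is already in lowest terms.

18/31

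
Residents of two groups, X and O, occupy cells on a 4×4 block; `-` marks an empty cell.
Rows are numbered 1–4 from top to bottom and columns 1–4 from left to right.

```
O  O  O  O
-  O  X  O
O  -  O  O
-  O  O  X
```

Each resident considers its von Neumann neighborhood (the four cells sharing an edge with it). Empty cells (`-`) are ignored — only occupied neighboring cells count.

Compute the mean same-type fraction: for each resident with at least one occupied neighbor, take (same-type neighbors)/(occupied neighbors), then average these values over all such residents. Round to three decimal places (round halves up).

0.653

Row 1: (1,1)O 1/1 · (1,2)O 3/3 · (1,3)O 2/3 · (1,4)O 2/2
Row 2: (2,2)O 1/2 · (2,3)X 0/4 · (2,4)O 2/3
Row 3: (3,1)O — no occupied neighbors · (3,3)O 2/3 · (3,4)O 2/3
Row 4: (4,2)O 1/1 · (4,3)O 2/3 · (4,4)X 0/2
Sum over 12 residents: 1/1 + 3/3 + 2/3 + 2/2 + 1/2 + 0/4 + 2/3 + 2/3 + 2/3 + 1/1 + 2/3 + 0/2 = 47/6; mean = 47/6 ÷ 12 = 47/72 = 0.652777… → 0.653.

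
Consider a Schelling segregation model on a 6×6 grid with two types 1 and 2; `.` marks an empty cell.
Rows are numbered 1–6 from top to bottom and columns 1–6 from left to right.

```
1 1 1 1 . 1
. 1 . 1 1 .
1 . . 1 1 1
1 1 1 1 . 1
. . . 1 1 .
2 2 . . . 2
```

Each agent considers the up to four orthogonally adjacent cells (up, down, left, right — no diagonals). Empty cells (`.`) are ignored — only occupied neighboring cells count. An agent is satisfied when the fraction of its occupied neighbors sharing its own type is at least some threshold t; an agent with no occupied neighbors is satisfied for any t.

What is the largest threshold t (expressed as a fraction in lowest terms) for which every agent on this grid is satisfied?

1/1

Row 1: (1,1)1 1/1 · (1,2)1 3/3 · (1,3)1 2/2 · (1,4)1 2/2 · (1,6)1 — no occupied neighbors
Row 2: (2,2)1 1/1 · (2,4)1 3/3 · (2,5)1 2/2
Row 3: (3,1)1 1/1 · (3,4)1 3/3 · (3,5)1 3/3 · (3,6)1 2/2
Row 4: (4,1)1 2/2 · (4,2)1 2/2 · (4,3)1 2/2 · (4,4)1 3/3 · (4,6)1 1/1
Row 5: (5,4)1 2/2 · (5,5)1 1/1
Row 6: (6,1)2 1/1 · (6,2)2 1/1 · (6,6)2 — no occupied neighbors
The smallest same-type fraction is 1/1 at (1,1), which reduces to 1/1. Any threshold above that leaves this agent unsatisfied.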